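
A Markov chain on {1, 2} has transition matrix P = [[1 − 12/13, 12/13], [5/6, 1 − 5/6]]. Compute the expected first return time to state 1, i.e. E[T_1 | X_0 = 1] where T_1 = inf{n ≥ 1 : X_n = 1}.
E[T_1 | X_0 = 1] = 1/π_1 = 137/65

For an irreducible recurrent Markov chain with stationary distribution π, E[T_i | X_0 = i] = 1/π_i (Kac's formula). Here π_1 = (5/6)/(12/13 + 5/6) = (5/6)/(137/78) = 65/137, so E[T_1 | X_0 = 1] = 1/π_1 = (12/13 + 5/6)/(5/6) = (137/78)/(5/6) = 137/65.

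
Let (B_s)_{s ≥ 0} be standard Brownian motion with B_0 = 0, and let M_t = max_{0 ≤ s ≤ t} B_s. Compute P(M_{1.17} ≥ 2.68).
P(M_{1.17} ≥ 2.68) = 2·P(B_{1.17} ≥ 2.68) = 2(1 − Φ(2.68/√1.17)) ≈ 0.0132

By the reflection principle for Brownian motion, P(M_t ≥ a) = 2 · P(B_t ≥ a) for a ≥ 0. Since B_t ~ N(0, t), P(B_t ≥ 2.68) = 1 − Φ(2.68/√t) = 1 − Φ(2.68/√1.17) = 1 − Φ(2.4777). So
  P(M_{1.17} ≥ 2.68) = 2(1 − Φ(2.4777)) ≈ 0.0132.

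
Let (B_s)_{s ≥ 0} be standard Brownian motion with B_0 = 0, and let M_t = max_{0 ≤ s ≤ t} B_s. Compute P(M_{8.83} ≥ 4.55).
P(M_{8.83} ≥ 4.55) = 2·P(B_{8.83} ≥ 4.55) = 2(1 − Φ(4.55/√8.83)) ≈ 0.1257

By the reflection principle for Brownian motion, P(M_t ≥ a) = 2 · P(B_t ≥ a) for a ≥ 0. Since B_t ~ N(0, t), P(B_t ≥ 4.55) = 1 − Φ(4.55/√t) = 1 − Φ(4.55/√8.83) = 1 − Φ(1.5312). So
  P(M_{8.83} ≥ 4.55) = 2(1 − Φ(1.5312)) ≈ 0.1257.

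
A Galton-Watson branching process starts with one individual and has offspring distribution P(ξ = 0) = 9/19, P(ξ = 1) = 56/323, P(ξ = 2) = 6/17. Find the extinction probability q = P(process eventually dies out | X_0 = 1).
q = 1

Mean offspring μ = 0·9/19 + 1·56/323 + 2·6/17 = 284/323 ≤ 1. For μ ≤ 1 with offspring not concentrated at 1, the Galton-Watson process goes extinct almost surely, so q = 1.
(Algebraic check: The pgf is f(s) = 9/19 + 56/323·s + 6/17·s². The extinction probability q is the smallest fixed point of f in [0, 1]. Setting s = f(s):
  6/17·s² + (56/323 − 1)·s + 9/19 = 0
  6/17·s² − (9/19 + 6/17)·s + 9/19 = 0
which factors as (s − 1)·(6/17·s − 9/19) = 0, giving roots s = 1 and s = (9/19)/(6/17) = 51/38. Since 51/38 ≥ 1, the smallest root in [0, 1] is s = 1.)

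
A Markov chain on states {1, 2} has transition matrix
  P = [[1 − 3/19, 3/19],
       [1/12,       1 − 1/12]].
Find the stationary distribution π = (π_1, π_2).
π_1 = 19/55, π_2 = 36/55

Solve πP = π with π_1 + π_2 = 1. From πP = π: π_1 · (1 − 3/19) + π_2 · 1/12 = π_1 ⇒ π_2 · 1/12 = π_1 · 3/19 ⇒ π_2/π_1 = (3/19)/(1/12) = 36/19. Together with π_1 + π_2 = 1:
  π_1 = (1/12)/(3/19 + 1/12) = (1/12)/(55/228) = 19/55,
  π_2 = (3/19)/(3/19 + 1/12) = (3/19)/(55/228) = 36/55.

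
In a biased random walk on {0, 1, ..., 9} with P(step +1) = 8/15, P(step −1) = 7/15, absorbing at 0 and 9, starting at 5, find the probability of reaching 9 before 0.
P(hit 9 before 0) = (1 − (7/8)^5) / (1 − (7/8)^9) = 65376256/93864121

Let u_k denote P(reach 9 before 0 | start at k). Boundary: u_0 = 0, u_9 = 1. Recurrence: u_k = 8/15·u_{k+1} + 7/15·u_{k-1} for 1 ≤ k ≤ 8. Try u_k = A + B·r^k with r = q/p = (7/15)/(8/15) = 7/8. Substitution satisfies the recurrence; boundary conditions give:
  u_k = (1 − r^k) / (1 − r^N) = (1 − (7/8)^5) / (1 − (7/8)^9) = 65376256/93864121.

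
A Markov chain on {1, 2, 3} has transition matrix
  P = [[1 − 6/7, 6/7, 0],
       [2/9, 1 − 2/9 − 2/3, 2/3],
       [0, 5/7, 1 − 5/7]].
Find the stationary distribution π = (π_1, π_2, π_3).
π = (35/296, 135/296, 63/148)

This is a birth-death chain on three states, which satisfies detailed balance: π_1 · P_{12} = π_2 · P_{21} and π_2 · P_{23} = π_3 · P_{32}.
From π_1 · 6/7 = π_2 · 2/9: π_2/π_1 = (6/7)/(2/9) = 27/7.
From π_2 · 2/3 = π_3 · 5/7: π_3/π_2 = (2/3)/(5/7) = 14/15.
Take π_1 proportional to 1; then unnormalized π = (1, 27/7, 18/5). Normalize by dividing by the sum 296/35:
  π = (35/296, 135/296, 63/148).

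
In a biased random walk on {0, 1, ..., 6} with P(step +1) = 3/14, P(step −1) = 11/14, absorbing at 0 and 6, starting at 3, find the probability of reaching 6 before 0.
P(hit 6 before 0) = (1 − (11/3)^3) / (1 − (11/3)^6) = 27/1358

Let u_k denote P(reach 6 before 0 | start at k). Boundary: u_0 = 0, u_6 = 1. Recurrence: u_k = 3/14·u_{k+1} + 11/14·u_{k-1} for 1 ≤ k ≤ 5. Try u_k = A + B·r^k with r = q/p = (11/14)/(3/14) = 11/3. Substitution satisfies the recurrence; boundary conditions give:
  u_k = (1 − r^k) / (1 − r^N) = (1 − (11/3)^3) / (1 − (11/3)^6) = 27/1358.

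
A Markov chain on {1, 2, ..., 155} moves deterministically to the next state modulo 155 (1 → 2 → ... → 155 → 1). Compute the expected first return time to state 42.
E[T_42 | X_0 = 42] = 155

The chain cycles deterministically, so starting at state 42 it returns in exactly 155 steps. Equivalently, the stationary distribution is uniform π_j = 1/155 for every state j, so by Kac's formula E[T_42] = 1/π_42 = 155.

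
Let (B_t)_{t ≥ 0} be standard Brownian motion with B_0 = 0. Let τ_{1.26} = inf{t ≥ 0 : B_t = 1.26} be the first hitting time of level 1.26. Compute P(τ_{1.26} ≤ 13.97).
P(τ_{1.26} ≤ 13.97) = 2(1 − Φ(1.26/√13.97)) = 2(1 − Φ(0.3371)) ≈ 0.7360

By the reflection principle for standard BM, P(τ_b ≤ t) = 2 · P(B_t ≥ b). Since B_t ~ N(0, t), P(B_t ≥ 1.26) = 1 − Φ(1.26/√t) = 1 − Φ(1.26/√13.97) = 1 − Φ(0.3371) ≈ 0.36802. Doubling: P(τ_{1.26} ≤ 13.97) ≈ 2 · 0.36802 = 0.73604 ≈ 0.7360.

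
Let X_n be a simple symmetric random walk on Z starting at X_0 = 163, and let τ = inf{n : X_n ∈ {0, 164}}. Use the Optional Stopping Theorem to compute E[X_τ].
E[X_τ] = 163

X_n is a martingale and τ is a bounded-mean stopping time (indeed τ is finite a.s. with bounded expectation since the walk is in a bounded region). By the OST, E[X_τ] = E[X_0] = 163. Equivalently: E[X_τ] = 164 · P(hit 164 first) + 0 · P(hit 0 first) = 164 · (163/164) = 163.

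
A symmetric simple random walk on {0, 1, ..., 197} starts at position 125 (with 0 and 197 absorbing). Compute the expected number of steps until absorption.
E[τ | X_0 = 125] = 9000

Let v_k = E[τ | X_0 = k]. Boundary: v_0 = v_197 = 0. Recurrence: v_k = 1 + (v_{k-1} + v_{k+1})/2 for 1 ≤ k ≤ 196. The particular solution to v_k − (v_{k-1} + v_{k+1})/2 = 1 is v_k = −k^2. Adding homogeneous solution A + B k and matching boundaries gives v_k = k (197 − k). Substituting k = 125: v_125 = 125 · 72 = 9000.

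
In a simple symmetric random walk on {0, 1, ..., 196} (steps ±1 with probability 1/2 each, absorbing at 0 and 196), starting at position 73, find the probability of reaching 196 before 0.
P(hit 196 before 0) = 73/196

Let u_k = P(hit 196 before 0 | start at k). Then u_0 = 0, u_196 = 1, and u_k = u_{k-1}/2 + u_{k+1}/2 for 1 ≤ k ≤ 195. This harmonic recurrence is solved by u_k = k/196, giving u_73 = 73/196.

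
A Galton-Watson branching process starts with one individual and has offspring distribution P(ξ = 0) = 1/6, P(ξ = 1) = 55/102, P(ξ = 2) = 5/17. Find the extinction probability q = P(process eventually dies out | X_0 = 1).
q = 17/30

The pgf is f(s) = 1/6 + 55/102·s + 5/17·s². The extinction probability q is the smallest fixed point of f in [0, 1]. Setting s = f(s):
  5/17·s² + (55/102 − 1)·s + 1/6 = 0
  5/17·s² − (1/6 + 5/17)·s + 1/6 = 0
which factors as (s − 1)·(5/17·s − 1/6) = 0, giving roots s = 1 and s = (1/6)/(5/17) = 17/30.
Mean offspring μ = 55/102 + 2·5/17 = 115/102 > 1 (supercritical), so q < 1. The extinction probability is the smaller root: q = (1/6)/(5/17) = 17/30.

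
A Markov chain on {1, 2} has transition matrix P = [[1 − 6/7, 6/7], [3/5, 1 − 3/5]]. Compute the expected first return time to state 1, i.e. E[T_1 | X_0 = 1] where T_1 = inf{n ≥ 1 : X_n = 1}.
E[T_1 | X_0 = 1] = 1/π_1 = 17/7

For an irreducible recurrent Markov chain with stationary distribution π, E[T_i | X_0 = i] = 1/π_i (Kac's formula). Here π_1 = (3/5)/(6/7 + 3/5) = (3/5)/(51/35) = 7/17, so E[T_1 | X_0 = 1] = 1/π_1 = (6/7 + 3/5)/(3/5) = (51/35)/(3/5) = 17/7.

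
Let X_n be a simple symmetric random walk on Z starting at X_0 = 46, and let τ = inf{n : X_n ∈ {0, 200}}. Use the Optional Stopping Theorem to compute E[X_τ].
E[X_τ] = 46

X_n is a martingale and τ is a bounded-mean stopping time (indeed τ is finite a.s. with bounded expectation since the walk is in a bounded region). By the OST, E[X_τ] = E[X_0] = 46. Equivalently: E[X_τ] = 200 · P(hit 200 first) + 0 · P(hit 0 first) = 200 · (46/200) = 46.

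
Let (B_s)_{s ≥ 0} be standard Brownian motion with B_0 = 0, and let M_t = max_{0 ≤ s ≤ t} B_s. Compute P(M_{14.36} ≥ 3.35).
P(M_{14.36} ≥ 3.35) = 2·P(B_{14.36} ≥ 3.35) = 2(1 − Φ(3.35/√14.36)) ≈ 0.3767

By the reflection principle for Brownian motion, P(M_t ≥ a) = 2 · P(B_t ≥ a) for a ≥ 0. Since B_t ~ N(0, t), P(B_t ≥ 3.35) = 1 − Φ(3.35/√t) = 1 − Φ(3.35/√14.36) = 1 − Φ(0.8840). So
  P(M_{14.36} ≥ 3.35) = 2(1 − Φ(0.8840)) ≈ 0.3767.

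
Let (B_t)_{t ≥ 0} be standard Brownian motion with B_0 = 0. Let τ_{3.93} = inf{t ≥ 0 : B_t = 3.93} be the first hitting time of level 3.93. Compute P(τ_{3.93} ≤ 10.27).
P(τ_{3.93} ≤ 10.27) = 2(1 − Φ(3.93/√10.27)) = 2(1 − Φ(1.2263)) ≈ 0.2201

By the reflection principle for standard BM, P(τ_b ≤ t) = 2 · P(B_t ≥ b). Since B_t ~ N(0, t), P(B_t ≥ 3.93) = 1 − Φ(3.93/√t) = 1 − Φ(3.93/√10.27) = 1 − Φ(1.2263) ≈ 0.11004. Doubling: P(τ_{3.93} ≤ 10.27) ≈ 2 · 0.11004 = 0.22008 ≈ 0.2201.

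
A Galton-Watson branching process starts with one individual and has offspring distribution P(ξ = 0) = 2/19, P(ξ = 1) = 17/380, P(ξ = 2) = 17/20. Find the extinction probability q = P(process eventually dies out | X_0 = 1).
q = 40/323

The pgf is f(s) = 2/19 + 17/380·s + 17/20·s². The extinction probability q is the smallest fixed point of f in [0, 1]. Setting s = f(s):
  17/20·s² + (17/380 − 1)·s + 2/19 = 0
  17/20·s² − (2/19 + 17/20)·s + 2/19 = 0
which factors as (s − 1)·(17/20·s − 2/19) = 0, giving roots s = 1 and s = (2/19)/(17/20) = 40/323.
Mean offspring μ = 17/380 + 2·17/20 = 663/380 > 1 (supercritical), so q < 1. The extinction probability is the smaller root: q = (2/19)/(17/20) = 40/323.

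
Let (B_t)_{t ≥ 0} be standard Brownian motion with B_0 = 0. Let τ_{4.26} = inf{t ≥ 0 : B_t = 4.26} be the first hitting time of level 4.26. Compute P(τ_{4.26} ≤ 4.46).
P(τ_{4.26} ≤ 4.46) = 2(1 − Φ(4.26/√4.46)) = 2(1 − Φ(2.0172)) ≈ 0.0437

By the reflection principle for standard BM, P(τ_b ≤ t) = 2 · P(B_t ≥ b). Since B_t ~ N(0, t), P(B_t ≥ 4.26) = 1 − Φ(4.26/√t) = 1 − Φ(4.26/√4.46) = 1 − Φ(2.0172) ≈ 0.02184. Doubling: P(τ_{4.26} ≤ 4.46) ≈ 2 · 0.02184 = 0.04368 ≈ 0.0437.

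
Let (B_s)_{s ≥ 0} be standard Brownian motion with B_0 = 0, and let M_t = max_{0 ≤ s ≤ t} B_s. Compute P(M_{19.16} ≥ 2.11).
P(M_{19.16} ≥ 2.11) = 2·P(B_{19.16} ≥ 2.11) = 2(1 − Φ(2.11/√19.16)) ≈ 0.6298

By the reflection principle for Brownian motion, P(M_t ≥ a) = 2 · P(B_t ≥ a) for a ≥ 0. Since B_t ~ N(0, t), P(B_t ≥ 2.11) = 1 − Φ(2.11/√t) = 1 − Φ(2.11/√19.16) = 1 − Φ(0.4820). So
  P(M_{19.16} ≥ 2.11) = 2(1 − Φ(0.4820)) ≈ 0.6298.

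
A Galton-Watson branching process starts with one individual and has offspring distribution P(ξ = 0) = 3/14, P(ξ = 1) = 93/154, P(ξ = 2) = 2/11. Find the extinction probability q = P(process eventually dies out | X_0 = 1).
q = 1

Mean offspring μ = 0·3/14 + 1·93/154 + 2·2/11 = 149/154 ≤ 1. For μ ≤ 1 with offspring not concentrated at 1, the Galton-Watson process goes extinct almost surely, so q = 1.
(Algebraic check: The pgf is f(s) = 3/14 + 93/154·s + 2/11·s². The extinction probability q is the smallest fixed point of f in [0, 1]. Setting s = f(s):
  2/11·s² + (93/154 − 1)·s + 3/14 = 0
  2/11·s² − (3/14 + 2/11)·s + 3/14 = 0
which factors as (s − 1)·(2/11·s − 3/14) = 0, giving roots s = 1 and s = (3/14)/(2/11) = 33/28. Since 33/28 ≥ 1, the smallest root in [0, 1] is s = 1.)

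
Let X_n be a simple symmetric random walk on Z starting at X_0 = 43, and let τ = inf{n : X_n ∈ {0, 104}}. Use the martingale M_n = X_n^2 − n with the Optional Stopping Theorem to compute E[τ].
E[τ] = 2623

M_n = X_n^2 − n is a martingale (since E[X_{n+1}^2 | F_n] = X_n^2 + 1). By OST (τ has finite mean in a bounded region), E[M_τ] = E[M_0] = X_0^2 − 0 = 43^2 = 1849. Also E[M_τ] = E[X_τ^2] − E[τ]. The walk exits at 0 or 104, with P(hit 104 first) = 43/104, so E[X_τ^2] = 104^2 · 43/104 + 0 = 4472. Thus E[τ] = E[X_τ^2] − E[M_τ] = 4472 − 1849 = 2623 = 43(104 − 43) = 2623.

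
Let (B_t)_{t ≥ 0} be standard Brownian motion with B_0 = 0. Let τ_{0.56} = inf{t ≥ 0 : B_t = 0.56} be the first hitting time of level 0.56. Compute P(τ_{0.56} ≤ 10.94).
P(τ_{0.56} ≤ 10.94) = 2(1 − Φ(0.56/√10.94)) = 2(1 − Φ(0.1693)) ≈ 0.8656

By the reflection principle for standard BM, P(τ_b ≤ t) = 2 · P(B_t ≥ b). Since B_t ~ N(0, t), P(B_t ≥ 0.56) = 1 − Φ(0.56/√t) = 1 − Φ(0.56/√10.94) = 1 − Φ(0.1693) ≈ 0.43278. Doubling: P(τ_{0.56} ≤ 10.94) ≈ 2 · 0.43278 = 0.86556 ≈ 0.8656.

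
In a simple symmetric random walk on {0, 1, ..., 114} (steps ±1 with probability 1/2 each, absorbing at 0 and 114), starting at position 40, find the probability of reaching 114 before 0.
P(hit 114 before 0) = 40/114 = 20/57

Let u_k = P(hit 114 before 0 | start at k). Then u_0 = 0, u_114 = 1, and u_k = u_{k-1}/2 + u_{k+1}/2 for 1 ≤ k ≤ 113. This harmonic recurrence is solved by u_k = k/114, giving u_40 = 40/114 = 20/57.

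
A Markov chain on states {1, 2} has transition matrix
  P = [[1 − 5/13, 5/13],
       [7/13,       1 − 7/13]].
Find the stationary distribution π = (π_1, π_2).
π_1 = 7/12, π_2 = 5/12

Solve πP = π with π_1 + π_2 = 1. From πP = π: π_1 · (1 − 5/13) + π_2 · 7/13 = π_1 ⇒ π_2 · 7/13 = π_1 · 5/13 ⇒ π_2/π_1 = (5/13)/(7/13) = 5/7. Together with π_1 + π_2 = 1:
  π_1 = (7/13)/(5/13 + 7/13) = (7/13)/(12/13) = 7/12,
  π_2 = (5/13)/(5/13 + 7/13) = (5/13)/(12/13) = 5/12.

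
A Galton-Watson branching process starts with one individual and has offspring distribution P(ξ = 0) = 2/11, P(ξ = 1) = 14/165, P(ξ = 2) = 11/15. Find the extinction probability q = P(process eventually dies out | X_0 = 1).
q = 30/121

The pgf is f(s) = 2/11 + 14/165·s + 11/15·s². The extinction probability q is the smallest fixed point of f in [0, 1]. Setting s = f(s):
  11/15·s² + (14/165 − 1)·s + 2/11 = 0
  11/15·s² − (2/11 + 11/15)·s + 2/11 = 0
which factors as (s − 1)·(11/15·s − 2/11) = 0, giving roots s = 1 and s = (2/11)/(11/15) = 30/121.
Mean offspring μ = 14/165 + 2·11/15 = 256/165 > 1 (supercritical), so q < 1. The extinction probability is the smaller root: q = (2/11)/(11/15) = 30/121.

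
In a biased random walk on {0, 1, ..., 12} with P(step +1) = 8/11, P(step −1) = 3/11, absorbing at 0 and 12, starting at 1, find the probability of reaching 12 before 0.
P(hit 12 before 0) = (1 − (3/8)^1) / (1 − (3/8)^12) = 8589934592/13743789059

Let u_k denote P(reach 12 before 0 | start at k). Boundary: u_0 = 0, u_12 = 1. Recurrence: u_k = 8/11·u_{k+1} + 3/11·u_{k-1} for 1 ≤ k ≤ 11. Try u_k = A + B·r^k with r = q/p = (3/11)/(8/11) = 3/8. Substitution satisfies the recurrence; boundary conditions give:
  u_k = (1 − r^k) / (1 − r^N) = (1 − (3/8)^1) / (1 − (3/8)^12) = 8589934592/13743789059.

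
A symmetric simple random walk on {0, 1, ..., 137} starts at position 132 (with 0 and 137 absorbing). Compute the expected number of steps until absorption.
E[τ | X_0 = 132] = 660

Let v_k = E[τ | X_0 = k]. Boundary: v_0 = v_137 = 0. Recurrence: v_k = 1 + (v_{k-1} + v_{k+1})/2 for 1 ≤ k ≤ 136. The particular solution to v_k − (v_{k-1} + v_{k+1})/2 = 1 is v_k = −k^2. Adding homogeneous solution A + B k and matching boundaries gives v_k = k (137 − k). Substituting k = 132: v_132 = 132 · 5 = 660.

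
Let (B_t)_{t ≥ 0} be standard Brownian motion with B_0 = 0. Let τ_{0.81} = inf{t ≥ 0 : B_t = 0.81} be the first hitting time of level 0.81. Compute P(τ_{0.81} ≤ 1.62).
P(τ_{0.81} ≤ 1.62) = 2(1 − Φ(0.81/√1.62)) = 2(1 − Φ(0.6364)) ≈ 0.5245

By the reflection principle for standard BM, P(τ_b ≤ t) = 2 · P(B_t ≥ b). Since B_t ~ N(0, t), P(B_t ≥ 0.81) = 1 − Φ(0.81/√t) = 1 − Φ(0.81/√1.62) = 1 − Φ(0.6364) ≈ 0.26226. Doubling: P(τ_{0.81} ≤ 1.62) ≈ 2 · 0.26226 = 0.52452 ≈ 0.5245.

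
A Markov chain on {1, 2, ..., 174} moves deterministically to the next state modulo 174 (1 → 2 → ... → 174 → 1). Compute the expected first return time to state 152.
E[T_152 | X_0 = 152] = 174

The chain cycles deterministically, so starting at state 152 it returns in exactly 174 steps. Equivalently, the stationary distribution is uniform π_j = 1/174 for every state j, so by Kac's formula E[T_152] = 1/π_152 = 174.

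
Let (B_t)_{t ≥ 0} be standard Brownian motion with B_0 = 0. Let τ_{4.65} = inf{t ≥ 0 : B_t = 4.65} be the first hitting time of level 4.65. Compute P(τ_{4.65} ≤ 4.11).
P(τ_{4.65} ≤ 4.11) = 2(1 − Φ(4.65/√4.11)) = 2(1 − Φ(2.2937)) ≈ 0.0218

By the reflection principle for standard BM, P(τ_b ≤ t) = 2 · P(B_t ≥ b). Since B_t ~ N(0, t), P(B_t ≥ 4.65) = 1 − Φ(4.65/√t) = 1 − Φ(4.65/√4.11) = 1 − Φ(2.2937) ≈ 0.01090. Doubling: P(τ_{4.65} ≤ 4.11) ≈ 2 · 0.01090 = 0.02180 ≈ 0.0218.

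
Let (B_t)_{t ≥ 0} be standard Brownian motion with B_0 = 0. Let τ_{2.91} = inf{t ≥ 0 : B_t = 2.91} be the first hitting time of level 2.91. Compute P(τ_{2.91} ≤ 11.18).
P(τ_{2.91} ≤ 11.18) = 2(1 − Φ(2.91/√11.18)) = 2(1 − Φ(0.8703)) ≈ 0.3841

By the reflection principle for standard BM, P(τ_b ≤ t) = 2 · P(B_t ≥ b). Since B_t ~ N(0, t), P(B_t ≥ 2.91) = 1 − Φ(2.91/√t) = 1 − Φ(2.91/√11.18) = 1 − Φ(0.8703) ≈ 0.19207. Doubling: P(τ_{2.91} ≤ 11.18) ≈ 2 · 0.19207 = 0.38414 ≈ 0.3841.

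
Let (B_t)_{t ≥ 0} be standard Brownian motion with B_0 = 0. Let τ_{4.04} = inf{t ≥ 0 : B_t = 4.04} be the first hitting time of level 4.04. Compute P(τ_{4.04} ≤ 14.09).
P(τ_{4.04} ≤ 14.09) = 2(1 − Φ(4.04/√14.09)) = 2(1 − Φ(1.0763)) ≈ 0.2818

By the reflection principle for standard BM, P(τ_b ≤ t) = 2 · P(B_t ≥ b). Since B_t ~ N(0, t), P(B_t ≥ 4.04) = 1 − Φ(4.04/√t) = 1 − Φ(4.04/√14.09) = 1 − Φ(1.0763) ≈ 0.14090. Doubling: P(τ_{4.04} ≤ 14.09) ≈ 2 · 0.14090 = 0.28180 ≈ 0.2818.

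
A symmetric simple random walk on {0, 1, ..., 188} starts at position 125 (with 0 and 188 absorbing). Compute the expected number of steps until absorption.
E[τ | X_0 = 125] = 7875

Let v_k = E[τ | X_0 = k]. Boundary: v_0 = v_188 = 0. Recurrence: v_k = 1 + (v_{k-1} + v_{k+1})/2 for 1 ≤ k ≤ 187. The particular solution to v_k − (v_{k-1} + v_{k+1})/2 = 1 is v_k = −k^2. Adding homogeneous solution A + B k and matching boundaries gives v_k = k (188 − k). Substituting k = 125: v_125 = 125 · 63 = 7875.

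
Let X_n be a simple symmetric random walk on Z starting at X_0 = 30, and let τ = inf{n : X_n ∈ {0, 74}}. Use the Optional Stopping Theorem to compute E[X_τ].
E[X_τ] = 30

X_n is a martingale and τ is a bounded-mean stopping time (indeed τ is finite a.s. with bounded expectation since the walk is in a bounded region). By the OST, E[X_τ] = E[X_0] = 30. Equivalently: E[X_τ] = 74 · P(hit 74 first) + 0 · P(hit 0 first) = 74 · (30/74) = 30.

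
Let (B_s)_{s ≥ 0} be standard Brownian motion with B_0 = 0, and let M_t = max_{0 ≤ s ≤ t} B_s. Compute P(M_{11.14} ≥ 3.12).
P(M_{11.14} ≥ 3.12) = 2·P(B_{11.14} ≥ 3.12) = 2(1 − Φ(3.12/√11.14)) ≈ 0.3499

By the reflection principle for Brownian motion, P(M_t ≥ a) = 2 · P(B_t ≥ a) for a ≥ 0. Since B_t ~ N(0, t), P(B_t ≥ 3.12) = 1 − Φ(3.12/√t) = 1 − Φ(3.12/√11.14) = 1 − Φ(0.9348). So
  P(M_{11.14} ≥ 3.12) = 2(1 − Φ(0.9348)) ≈ 0.3499.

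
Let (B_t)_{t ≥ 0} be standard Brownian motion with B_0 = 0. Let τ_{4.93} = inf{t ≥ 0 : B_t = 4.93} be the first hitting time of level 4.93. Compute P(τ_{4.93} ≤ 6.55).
P(τ_{4.93} ≤ 6.55) = 2(1 − Φ(4.93/√6.55)) = 2(1 − Φ(1.9263)) ≈ 0.0541

By the reflection principle for standard BM, P(τ_b ≤ t) = 2 · P(B_t ≥ b). Since B_t ~ N(0, t), P(B_t ≥ 4.93) = 1 − Φ(4.93/√t) = 1 − Φ(4.93/√6.55) = 1 − Φ(1.9263) ≈ 0.02703. Doubling: P(τ_{4.93} ≤ 6.55) ≈ 2 · 0.02703 = 0.05406 ≈ 0.0541.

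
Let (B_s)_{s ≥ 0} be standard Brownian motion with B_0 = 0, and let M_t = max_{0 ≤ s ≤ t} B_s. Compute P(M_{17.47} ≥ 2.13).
P(M_{17.47} ≥ 2.13) = 2·P(B_{17.47} ≥ 2.13) = 2(1 − Φ(2.13/√17.47)) ≈ 0.6103

By the reflection principle for Brownian motion, P(M_t ≥ a) = 2 · P(B_t ≥ a) for a ≥ 0. Since B_t ~ N(0, t), P(B_t ≥ 2.13) = 1 − Φ(2.13/√t) = 1 − Φ(2.13/√17.47) = 1 − Φ(0.5096). So
  P(M_{17.47} ≥ 2.13) = 2(1 − Φ(0.5096)) ≈ 0.6103.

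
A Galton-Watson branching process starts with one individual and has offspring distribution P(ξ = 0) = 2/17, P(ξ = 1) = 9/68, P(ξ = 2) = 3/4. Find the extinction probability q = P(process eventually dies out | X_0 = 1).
q = 8/51

The pgf is f(s) = 2/17 + 9/68·s + 3/4·s². The extinction probability q is the smallest fixed point of f in [0, 1]. Setting s = f(s):
  3/4·s² + (9/68 − 1)·s + 2/17 = 0
  3/4·s² − (2/17 + 3/4)·s + 2/17 = 0
which factors as (s − 1)·(3/4·s − 2/17) = 0, giving roots s = 1 and s = (2/17)/(3/4) = 8/51.
Mean offspring μ = 9/68 + 2·3/4 = 111/68 > 1 (supercritical), so q < 1. The extinction probability is the smaller root: q = (2/17)/(3/4) = 8/51.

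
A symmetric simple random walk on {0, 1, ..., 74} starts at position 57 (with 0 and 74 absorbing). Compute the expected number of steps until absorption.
E[τ | X_0 = 57] = 969

Let v_k = E[τ | X_0 = k]. Boundary: v_0 = v_74 = 0. Recurrence: v_k = 1 + (v_{k-1} + v_{k+1})/2 for 1 ≤ k ≤ 73. The particular solution to v_k − (v_{k-1} + v_{k+1})/2 = 1 is v_k = −k^2. Adding homogeneous solution A + B k and matching boundaries gives v_k = k (74 − k). Substituting k = 57: v_57 = 57 · 17 = 969.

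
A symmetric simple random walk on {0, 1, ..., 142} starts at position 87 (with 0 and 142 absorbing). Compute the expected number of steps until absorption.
E[τ | X_0 = 87] = 4785

Let v_k = E[τ | X_0 = k]. Boundary: v_0 = v_142 = 0. Recurrence: v_k = 1 + (v_{k-1} + v_{k+1})/2 for 1 ≤ k ≤ 141. The particular solution to v_k − (v_{k-1} + v_{k+1})/2 = 1 is v_k = −k^2. Adding homogeneous solution A + B k and matching boundaries gives v_k = k (142 − k). Substituting k = 87: v_87 = 87 · 55 = 4785.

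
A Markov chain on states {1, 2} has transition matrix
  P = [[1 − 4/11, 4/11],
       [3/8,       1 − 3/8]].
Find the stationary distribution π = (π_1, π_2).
π_1 = 33/65, π_2 = 32/65

Solve πP = π with π_1 + π_2 = 1. From πP = π: π_1 · (1 − 4/11) + π_2 · 3/8 = π_1 ⇒ π_2 · 3/8 = π_1 · 4/11 ⇒ π_2/π_1 = (4/11)/(3/8) = 32/33. Together with π_1 + π_2 = 1:
  π_1 = (3/8)/(4/11 + 3/8) = (3/8)/(65/88) = 33/65,
  π_2 = (4/11)/(4/11 + 3/8) = (4/11)/(65/88) = 32/65.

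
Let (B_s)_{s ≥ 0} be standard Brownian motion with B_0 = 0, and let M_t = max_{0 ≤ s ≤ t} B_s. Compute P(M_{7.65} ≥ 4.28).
P(M_{7.65} ≥ 4.28) = 2·P(B_{7.65} ≥ 4.28) = 2(1 − Φ(4.28/√7.65)) ≈ 0.1218

By the reflection principle for Brownian motion, P(M_t ≥ a) = 2 · P(B_t ≥ a) for a ≥ 0. Since B_t ~ N(0, t), P(B_t ≥ 4.28) = 1 − Φ(4.28/√t) = 1 − Φ(4.28/√7.65) = 1 − Φ(1.5474). So
  P(M_{7.65} ≥ 4.28) = 2(1 − Φ(1.5474)) ≈ 0.1218.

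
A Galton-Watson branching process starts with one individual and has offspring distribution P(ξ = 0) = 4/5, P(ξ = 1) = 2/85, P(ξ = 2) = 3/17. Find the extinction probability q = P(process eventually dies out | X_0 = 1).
q = 1

Mean offspring μ = 0·4/5 + 1·2/85 + 2·3/17 = 32/85 ≤ 1. For μ ≤ 1 with offspring not concentrated at 1, the Galton-Watson process goes extinct almost surely, so q = 1.
(Algebraic check: The pgf is f(s) = 4/5 + 2/85·s + 3/17·s². The extinction probability q is the smallest fixed point of f in [0, 1]. Setting s = f(s):
  3/17·s² + (2/85 − 1)·s + 4/5 = 0
  3/17·s² − (4/5 + 3/17)·s + 4/5 = 0
which factors as (s − 1)·(3/17·s − 4/5) = 0, giving roots s = 1 and s = (4/5)/(3/17) = 68/15. Since 68/15 ≥ 1, the smallest root in [0, 1] is s = 1.)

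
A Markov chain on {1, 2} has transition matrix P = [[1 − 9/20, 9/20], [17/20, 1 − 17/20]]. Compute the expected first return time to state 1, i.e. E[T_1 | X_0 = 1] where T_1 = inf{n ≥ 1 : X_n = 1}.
E[T_1 | X_0 = 1] = 1/π_1 = 26/17

For an irreducible recurrent Markov chain with stationary distribution π, E[T_i | X_0 = i] = 1/π_i (Kac's formula). Here π_1 = (17/20)/(9/20 + 17/20) = (17/20)/(13/10) = 17/26, so E[T_1 | X_0 = 1] = 1/π_1 = (9/20 + 17/20)/(17/20) = (13/10)/(17/20) = 26/17.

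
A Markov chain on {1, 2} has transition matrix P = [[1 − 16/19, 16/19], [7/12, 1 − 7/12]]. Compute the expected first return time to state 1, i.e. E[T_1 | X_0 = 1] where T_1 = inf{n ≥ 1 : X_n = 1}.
E[T_1 | X_0 = 1] = 1/π_1 = 325/133

For an irreducible recurrent Markov chain with stationary distribution π, E[T_i | X_0 = i] = 1/π_i (Kac's formula). Here π_1 = (7/12)/(16/19 + 7/12) = (7/12)/(325/228) = 133/325, so E[T_1 | X_0 = 1] = 1/π_1 = (16/19 + 7/12)/(7/12) = (325/228)/(7/12) = 325/133.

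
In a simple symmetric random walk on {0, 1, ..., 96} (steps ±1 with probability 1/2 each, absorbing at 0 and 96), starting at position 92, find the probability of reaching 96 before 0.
P(hit 96 before 0) = 92/96 = 23/24

Let u_k = P(hit 96 before 0 | start at k). Then u_0 = 0, u_96 = 1, and u_k = u_{k-1}/2 + u_{k+1}/2 for 1 ≤ k ≤ 95. This harmonic recurrence is solved by u_k = k/96, giving u_92 = 92/96 = 23/24.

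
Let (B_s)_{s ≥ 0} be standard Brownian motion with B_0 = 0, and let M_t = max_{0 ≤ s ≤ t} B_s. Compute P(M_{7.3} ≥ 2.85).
P(M_{7.3} ≥ 2.85) = 2·P(B_{7.3} ≥ 2.85) = 2(1 − Φ(2.85/√7.3)) ≈ 0.2915

By the reflection principle for Brownian motion, P(M_t ≥ a) = 2 · P(B_t ≥ a) for a ≥ 0. Since B_t ~ N(0, t), P(B_t ≥ 2.85) = 1 − Φ(2.85/√t) = 1 − Φ(2.85/√7.3) = 1 − Φ(1.0548). So
  P(M_{7.3} ≥ 2.85) = 2(1 − Φ(1.0548)) ≈ 0.2915.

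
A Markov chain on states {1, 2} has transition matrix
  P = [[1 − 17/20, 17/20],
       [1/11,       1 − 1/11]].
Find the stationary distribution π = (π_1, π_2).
π_1 = 20/207, π_2 = 187/207

Solve πP = π with π_1 + π_2 = 1. From πP = π: π_1 · (1 − 17/20) + π_2 · 1/11 = π_1 ⇒ π_2 · 1/11 = π_1 · 17/20 ⇒ π_2/π_1 = (17/20)/(1/11) = 187/20. Together with π_1 + π_2 = 1:
  π_1 = (1/11)/(17/20 + 1/11) = (1/11)/(207/220) = 20/207,
  π_2 = (17/20)/(17/20 + 1/11) = (17/20)/(207/220) = 187/207.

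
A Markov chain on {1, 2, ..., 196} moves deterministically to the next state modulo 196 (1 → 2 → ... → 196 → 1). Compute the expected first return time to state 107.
E[T_107 | X_0 = 107] = 196

The chain cycles deterministically, so starting at state 107 it returns in exactly 196 steps. Equivalently, the stationary distribution is uniform π_j = 1/196 for every state j, so by Kac's formula E[T_107] = 1/π_107 = 196.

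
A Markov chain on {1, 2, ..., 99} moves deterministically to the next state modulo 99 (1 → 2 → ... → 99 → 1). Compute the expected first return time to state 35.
E[T_35 | X_0 = 35] = 99

The chain cycles deterministically, so starting at state 35 it returns in exactly 99 steps. Equivalently, the stationary distribution is uniform π_j = 1/99 for every state j, so by Kac's formula E[T_35] = 1/π_35 = 99.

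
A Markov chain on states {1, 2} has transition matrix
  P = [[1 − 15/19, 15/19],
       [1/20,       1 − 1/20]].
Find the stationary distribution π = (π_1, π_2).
π_1 = 19/319, π_2 = 300/319

Solve πP = π with π_1 + π_2 = 1. From πP = π: π_1 · (1 − 15/19) + π_2 · 1/20 = π_1 ⇒ π_2 · 1/20 = π_1 · 15/19 ⇒ π_2/π_1 = (15/19)/(1/20) = 300/19. Together with π_1 + π_2 = 1:
  π_1 = (1/20)/(15/19 + 1/20) = (1/20)/(319/380) = 19/319,
  π_2 = (15/19)/(15/19 + 1/20) = (15/19)/(319/380) = 300/319.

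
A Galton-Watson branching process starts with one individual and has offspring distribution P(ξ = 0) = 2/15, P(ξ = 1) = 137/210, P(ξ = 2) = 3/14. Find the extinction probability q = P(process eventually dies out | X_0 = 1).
q = 28/45

The pgf is f(s) = 2/15 + 137/210·s + 3/14·s². The extinction probability q is the smallest fixed point of f in [0, 1]. Setting s = f(s):
  3/14·s² + (137/210 − 1)·s + 2/15 = 0
  3/14·s² − (2/15 + 3/14)·s + 2/15 = 0
which factors as (s − 1)·(3/14·s − 2/15) = 0, giving roots s = 1 and s = (2/15)/(3/14) = 28/45.
Mean offspring μ = 137/210 + 2·3/14 = 227/210 > 1 (supercritical), so q < 1. The extinction probability is the smaller root: q = (2/15)/(3/14) = 28/45.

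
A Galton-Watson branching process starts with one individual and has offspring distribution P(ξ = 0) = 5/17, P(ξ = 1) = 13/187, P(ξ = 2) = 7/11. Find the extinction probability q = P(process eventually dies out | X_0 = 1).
q = 55/119

The pgf is f(s) = 5/17 + 13/187·s + 7/11·s². The extinction probability q is the smallest fixed point of f in [0, 1]. Setting s = f(s):
  7/11·s² + (13/187 − 1)·s + 5/17 = 0
  7/11·s² − (5/17 + 7/11)·s + 5/17 = 0
which factors as (s − 1)·(7/11·s − 5/17) = 0, giving roots s = 1 and s = (5/17)/(7/11) = 55/119.
Mean offspring μ = 13/187 + 2·7/11 = 251/187 > 1 (supercritical), so q < 1. The extinction probability is the smaller root: q = (5/17)/(7/11) = 55/119.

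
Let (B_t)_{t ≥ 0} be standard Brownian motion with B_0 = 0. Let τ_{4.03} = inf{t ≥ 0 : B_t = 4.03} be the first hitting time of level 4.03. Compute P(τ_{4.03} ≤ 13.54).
P(τ_{4.03} ≤ 13.54) = 2(1 − Φ(4.03/√13.54)) = 2(1 − Φ(1.0952)) ≈ 0.2734

By the reflection principle for standard BM, P(τ_b ≤ t) = 2 · P(B_t ≥ b). Since B_t ~ N(0, t), P(B_t ≥ 4.03) = 1 − Φ(4.03/√t) = 1 − Φ(4.03/√13.54) = 1 − Φ(1.0952) ≈ 0.13671. Doubling: P(τ_{4.03} ≤ 13.54) ≈ 2 · 0.13671 = 0.27342 ≈ 0.2734.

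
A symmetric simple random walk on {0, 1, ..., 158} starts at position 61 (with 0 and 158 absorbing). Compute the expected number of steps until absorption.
E[τ | X_0 = 61] = 5917

Let v_k = E[τ | X_0 = k]. Boundary: v_0 = v_158 = 0. Recurrence: v_k = 1 + (v_{k-1} + v_{k+1})/2 for 1 ≤ k ≤ 157. The particular solution to v_k − (v_{k-1} + v_{k+1})/2 = 1 is v_k = −k^2. Adding homogeneous solution A + B k and matching boundaries gives v_k = k (158 − k). Substituting k = 61: v_61 = 61 · 97 = 5917.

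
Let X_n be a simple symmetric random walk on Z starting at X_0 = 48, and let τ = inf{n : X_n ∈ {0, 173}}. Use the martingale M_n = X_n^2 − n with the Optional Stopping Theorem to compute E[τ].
E[τ] = 6000

M_n = X_n^2 − n is a martingale (since E[X_{n+1}^2 | F_n] = X_n^2 + 1). By OST (τ has finite mean in a bounded region), E[M_τ] = E[M_0] = X_0^2 − 0 = 48^2 = 2304. Also E[M_τ] = E[X_τ^2] − E[τ]. The walk exits at 0 or 173, with P(hit 173 first) = 48/173, so E[X_τ^2] = 173^2 · 48/173 + 0 = 8304. Thus E[τ] = E[X_τ^2] − E[M_τ] = 8304 − 2304 = 6000 = 48(173 − 48) = 6000.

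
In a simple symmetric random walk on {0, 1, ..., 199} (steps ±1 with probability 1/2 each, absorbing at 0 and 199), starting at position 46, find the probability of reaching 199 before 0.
P(hit 199 before 0) = 46/199

Let u_k = P(hit 199 before 0 | start at k). Then u_0 = 0, u_199 = 1, and u_k = u_{k-1}/2 + u_{k+1}/2 for 1 ≤ k ≤ 198. This harmonic recurrence is solved by u_k = k/199, giving u_46 = 46/199.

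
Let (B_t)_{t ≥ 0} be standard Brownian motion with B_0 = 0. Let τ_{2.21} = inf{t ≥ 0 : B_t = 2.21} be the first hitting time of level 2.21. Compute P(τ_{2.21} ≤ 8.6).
P(τ_{2.21} ≤ 8.6) = 2(1 − Φ(2.21/√8.6)) = 2(1 − Φ(0.7536)) ≈ 0.4511

By the reflection principle for standard BM, P(τ_b ≤ t) = 2 · P(B_t ≥ b). Since B_t ~ N(0, t), P(B_t ≥ 2.21) = 1 − Φ(2.21/√t) = 1 − Φ(2.21/√8.6) = 1 − Φ(0.7536) ≈ 0.22554. Doubling: P(τ_{2.21} ≤ 8.6) ≈ 2 · 0.22554 = 0.45108 ≈ 0.4511.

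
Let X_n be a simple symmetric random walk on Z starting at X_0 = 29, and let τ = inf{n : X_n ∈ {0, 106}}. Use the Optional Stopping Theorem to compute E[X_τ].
E[X_τ] = 29

X_n is a martingale and τ is a bounded-mean stopping time (indeed τ is finite a.s. with bounded expectation since the walk is in a bounded region). By the OST, E[X_τ] = E[X_0] = 29. Equivalently: E[X_τ] = 106 · P(hit 106 first) + 0 · P(hit 0 first) = 106 · (29/106) = 29.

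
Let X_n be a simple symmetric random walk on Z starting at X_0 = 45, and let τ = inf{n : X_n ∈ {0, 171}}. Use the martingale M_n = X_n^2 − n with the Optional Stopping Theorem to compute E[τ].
E[τ] = 5670

M_n = X_n^2 − n is a martingale (since E[X_{n+1}^2 | F_n] = X_n^2 + 1). By OST (τ has finite mean in a bounded region), E[M_τ] = E[M_0] = X_0^2 − 0 = 45^2 = 2025. Also E[M_τ] = E[X_τ^2] − E[τ]. The walk exits at 0 or 171, with P(hit 171 first) = 45/171, so E[X_τ^2] = 171^2 · 45/171 + 0 = 7695. Thus E[τ] = E[X_τ^2] − E[M_τ] = 7695 − 2025 = 5670 = 45(171 − 45) = 5670.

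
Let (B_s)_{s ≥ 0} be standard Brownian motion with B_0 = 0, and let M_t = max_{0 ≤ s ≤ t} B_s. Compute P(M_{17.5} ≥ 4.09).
P(M_{17.5} ≥ 4.09) = 2·P(B_{17.5} ≥ 4.09) = 2(1 − Φ(4.09/√17.5)) ≈ 0.3282

By the reflection principle for Brownian motion, P(M_t ≥ a) = 2 · P(B_t ≥ a) for a ≥ 0. Since B_t ~ N(0, t), P(B_t ≥ 4.09) = 1 − Φ(4.09/√t) = 1 − Φ(4.09/√17.5) = 1 − Φ(0.9777). So
  P(M_{17.5} ≥ 4.09) = 2(1 − Φ(0.9777)) ≈ 0.3282.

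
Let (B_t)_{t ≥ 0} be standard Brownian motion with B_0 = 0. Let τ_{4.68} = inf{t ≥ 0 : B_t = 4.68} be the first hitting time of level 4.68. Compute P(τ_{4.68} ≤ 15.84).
P(τ_{4.68} ≤ 15.84) = 2(1 − Φ(4.68/√15.84)) = 2(1 − Φ(1.1759)) ≈ 0.2396

By the reflection principle for standard BM, P(τ_b ≤ t) = 2 · P(B_t ≥ b). Since B_t ~ N(0, t), P(B_t ≥ 4.68) = 1 − Φ(4.68/√t) = 1 − Φ(4.68/√15.84) = 1 − Φ(1.1759) ≈ 0.11982. Doubling: P(τ_{4.68} ≤ 15.84) ≈ 2 · 0.11982 = 0.23964 ≈ 0.2396.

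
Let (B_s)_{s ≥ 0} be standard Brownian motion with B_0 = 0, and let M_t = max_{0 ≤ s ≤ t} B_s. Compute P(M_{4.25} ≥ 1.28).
P(M_{4.25} ≥ 1.28) = 2·P(B_{4.25} ≥ 1.28) = 2(1 − Φ(1.28/√4.25)) ≈ 0.5347

By the reflection principle for Brownian motion, P(M_t ≥ a) = 2 · P(B_t ≥ a) for a ≥ 0. Since B_t ~ N(0, t), P(B_t ≥ 1.28) = 1 − Φ(1.28/√t) = 1 − Φ(1.28/√4.25) = 1 − Φ(0.6209). So
  P(M_{4.25} ≥ 1.28) = 2(1 − Φ(0.6209)) ≈ 0.5347.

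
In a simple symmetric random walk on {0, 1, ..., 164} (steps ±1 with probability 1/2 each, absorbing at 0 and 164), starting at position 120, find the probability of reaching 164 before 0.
P(hit 164 before 0) = 120/164 = 30/41

Let u_k = P(hit 164 before 0 | start at k). Then u_0 = 0, u_164 = 1, and u_k = u_{k-1}/2 + u_{k+1}/2 for 1 ≤ k ≤ 163. This harmonic recurrence is solved by u_k = k/164, giving u_120 = 120/164 = 30/41.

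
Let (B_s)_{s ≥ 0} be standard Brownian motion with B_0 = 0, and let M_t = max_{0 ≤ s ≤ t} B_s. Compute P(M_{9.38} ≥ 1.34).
P(M_{9.38} ≥ 1.34) = 2·P(B_{9.38} ≥ 1.34) = 2(1 − Φ(1.34/√9.38)) ≈ 0.6617

By the reflection principle for Brownian motion, P(M_t ≥ a) = 2 · P(B_t ≥ a) for a ≥ 0. Since B_t ~ N(0, t), P(B_t ≥ 1.34) = 1 − Φ(1.34/√t) = 1 − Φ(1.34/√9.38) = 1 − Φ(0.4375). So
  P(M_{9.38} ≥ 1.34) = 2(1 − Φ(0.4375)) ≈ 0.6617.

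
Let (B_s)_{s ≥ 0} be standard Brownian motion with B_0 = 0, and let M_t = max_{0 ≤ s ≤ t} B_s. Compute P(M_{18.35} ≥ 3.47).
P(M_{18.35} ≥ 3.47) = 2·P(B_{18.35} ≥ 3.47) = 2(1 − Φ(3.47/√18.35)) ≈ 0.4179

By the reflection principle for Brownian motion, P(M_t ≥ a) = 2 · P(B_t ≥ a) for a ≥ 0. Since B_t ~ N(0, t), P(B_t ≥ 3.47) = 1 − Φ(3.47/√t) = 1 − Φ(3.47/√18.35) = 1 − Φ(0.8100). So
  P(M_{18.35} ≥ 3.47) = 2(1 − Φ(0.8100)) ≈ 0.4179.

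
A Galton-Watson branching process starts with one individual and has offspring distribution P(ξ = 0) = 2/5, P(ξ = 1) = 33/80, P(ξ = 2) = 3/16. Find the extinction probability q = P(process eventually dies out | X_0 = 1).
q = 1

Mean offspring μ = 0·2/5 + 1·33/80 + 2·3/16 = 63/80 ≤ 1. For μ ≤ 1 with offspring not concentrated at 1, the Galton-Watson process goes extinct almost surely, so q = 1.
(Algebraic check: The pgf is f(s) = 2/5 + 33/80·s + 3/16·s². The extinction probability q is the smallest fixed point of f in [0, 1]. Setting s = f(s):
  3/16·s² + (33/80 − 1)·s + 2/5 = 0
  3/16·s² − (2/5 + 3/16)·s + 2/5 = 0
which factors as (s − 1)·(3/16·s − 2/5) = 0, giving roots s = 1 and s = (2/5)/(3/16) = 32/15. Since 32/15 ≥ 1, the smallest root in [0, 1] is s = 1.)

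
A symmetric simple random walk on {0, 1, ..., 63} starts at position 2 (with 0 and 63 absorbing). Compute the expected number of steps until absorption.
E[τ | X_0 = 2] = 122

Let v_k = E[τ | X_0 = k]. Boundary: v_0 = v_63 = 0. Recurrence: v_k = 1 + (v_{k-1} + v_{k+1})/2 for 1 ≤ k ≤ 62. The particular solution to v_k − (v_{k-1} + v_{k+1})/2 = 1 is v_k = −k^2. Adding homogeneous solution A + B k and matching boundaries gives v_k = k (63 − k). Substituting k = 2: v_2 = 2 · 61 = 122.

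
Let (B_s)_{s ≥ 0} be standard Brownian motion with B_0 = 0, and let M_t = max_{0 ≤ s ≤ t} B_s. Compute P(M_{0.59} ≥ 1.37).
P(M_{0.59} ≥ 1.37) = 2·P(B_{0.59} ≥ 1.37) = 2(1 − Φ(1.37/√0.59)) ≈ 0.0745

By the reflection principle for Brownian motion, P(M_t ≥ a) = 2 · P(B_t ≥ a) for a ≥ 0. Since B_t ~ N(0, t), P(B_t ≥ 1.37) = 1 − Φ(1.37/√t) = 1 − Φ(1.37/√0.59) = 1 − Φ(1.7836). So
  P(M_{0.59} ≥ 1.37) = 2(1 − Φ(1.7836)) ≈ 0.0745.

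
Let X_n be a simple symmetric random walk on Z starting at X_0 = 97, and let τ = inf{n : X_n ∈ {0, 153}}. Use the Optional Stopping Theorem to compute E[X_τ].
E[X_τ] = 97

X_n is a martingale and τ is a bounded-mean stopping time (indeed τ is finite a.s. with bounded expectation since the walk is in a bounded region). By the OST, E[X_τ] = E[X_0] = 97. Equivalently: E[X_τ] = 153 · P(hit 153 first) + 0 · P(hit 0 first) = 153 · (97/153) = 97.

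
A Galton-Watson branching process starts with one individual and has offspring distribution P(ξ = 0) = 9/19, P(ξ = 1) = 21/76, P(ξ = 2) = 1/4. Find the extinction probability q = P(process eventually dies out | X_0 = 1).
q = 1

Mean offspring μ = 0·9/19 + 1·21/76 + 2·1/4 = 59/76 ≤ 1. For μ ≤ 1 with offspring not concentrated at 1, the Galton-Watson process goes extinct almost surely, so q = 1.
(Algebraic check: The pgf is f(s) = 9/19 + 21/76·s + 1/4·s². The extinction probability q is the smallest fixed point of f in [0, 1]. Setting s = f(s):
  1/4·s² + (21/76 − 1)·s + 9/19 = 0
  1/4·s² − (9/19 + 1/4)·s + 9/19 = 0
which factors as (s − 1)·(1/4·s − 9/19) = 0, giving roots s = 1 and s = (9/19)/(1/4) = 36/19. Since 36/19 ≥ 1, the smallest root in [0, 1] is s = 1.)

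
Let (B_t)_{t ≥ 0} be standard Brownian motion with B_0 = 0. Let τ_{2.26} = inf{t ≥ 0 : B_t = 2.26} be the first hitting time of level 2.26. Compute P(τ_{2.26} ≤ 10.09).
P(τ_{2.26} ≤ 10.09) = 2(1 − Φ(2.26/√10.09)) = 2(1 − Φ(0.7115)) ≈ 0.4768

By the reflection principle for standard BM, P(τ_b ≤ t) = 2 · P(B_t ≥ b). Since B_t ~ N(0, t), P(B_t ≥ 2.26) = 1 − Φ(2.26/√t) = 1 − Φ(2.26/√10.09) = 1 − Φ(0.7115) ≈ 0.23839. Doubling: P(τ_{2.26} ≤ 10.09) ≈ 2 · 0.23839 = 0.47678 ≈ 0.4768.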